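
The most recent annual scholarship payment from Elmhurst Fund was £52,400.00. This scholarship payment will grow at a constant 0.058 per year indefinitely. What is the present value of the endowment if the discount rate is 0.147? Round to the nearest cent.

£622912.36

D₁ = D₀ × (1 + g) = £52,400.00 × 1.058 = £55,439.2000
Growing perpetuity: P = D₁ / (r − g) = £55,439.2000 / (0.147 − 0.058) = £622,912.36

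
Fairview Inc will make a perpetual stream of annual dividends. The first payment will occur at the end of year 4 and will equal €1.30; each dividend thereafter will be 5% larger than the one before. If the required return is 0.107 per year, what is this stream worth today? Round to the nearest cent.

€16.81

Value at end of year 3: C₁ / (r − g) = €1.30 / (0.107 − 0.05) = €22.8070
Discount to today: PV = €22.8070 / (1 + 0.107)^3 = €22.8070 / 1.356572 = €16.81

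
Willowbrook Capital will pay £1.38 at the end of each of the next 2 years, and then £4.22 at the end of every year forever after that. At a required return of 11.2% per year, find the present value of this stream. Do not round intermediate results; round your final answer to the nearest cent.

£32.83

PV of 2-year annuity: £1.38 × [1 − (1+0.112)^−2] / 0.112 = 2.35702
Perpetuity value at year 2: £4.22 / 0.112 = 37.67857
PV of perpetuity: 37.67857 / (1+0.112)^2 = 30.47087
Total PV = 2.35702 + 30.47087 = 32.82789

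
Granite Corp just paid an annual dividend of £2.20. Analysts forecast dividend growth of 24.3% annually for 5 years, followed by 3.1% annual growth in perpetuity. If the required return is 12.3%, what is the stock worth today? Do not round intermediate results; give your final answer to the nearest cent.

D_1 = 2.73460
D_2 = 3.39911
D_3 = 4.22509
D_4 = 5.25179
D_5 = 6.52797
Terminal value at year 5: TV = D_5×(1+g_2)/(r−g_2) = 6.73034/0.092 = 73.15587
P_0 = D_1/(1+r)^1 + D_2/(1+r)^2 + D_3/(1+r)^3 + D_4/(1+r)^4 + D_5/(1+r)^5 + TV/(1+r)^5
    = 2.43508 + 2.69529 + 2.98330 + 3.30208 + 3.65493 + 40.95910 = 56.02979

£56.03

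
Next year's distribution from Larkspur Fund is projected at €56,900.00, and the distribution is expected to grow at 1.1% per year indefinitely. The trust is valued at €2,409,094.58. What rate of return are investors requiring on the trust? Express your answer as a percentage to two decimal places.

3.46%

P = D₁/(r − g) ⇒ r = D₁/P + g = €56,900.0000/€2,409,094.58 + 0.011 = 0.023619 + 0.011 = 0.034619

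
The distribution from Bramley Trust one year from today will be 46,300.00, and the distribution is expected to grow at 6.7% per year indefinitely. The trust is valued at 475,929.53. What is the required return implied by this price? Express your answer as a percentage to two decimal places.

P = D₁/(r − g) ⇒ r = D₁/P + g = 46,300.0000/475,929.53 + 0.067 = 0.097283 + 0.067 = 0.164283

16.43%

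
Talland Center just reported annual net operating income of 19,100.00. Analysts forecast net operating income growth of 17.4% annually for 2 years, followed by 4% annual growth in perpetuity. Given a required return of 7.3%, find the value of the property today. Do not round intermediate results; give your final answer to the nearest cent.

D_1 = 22423.40000
D_2 = 26325.07160
Terminal value at year 2: TV = D_2×(1+g_2)/(r−g_2) = 27378.07446/0.033 = 829638.62012
P_0 = D_1/(1+r)^1 + D_2/(1+r)^2 + TV/(1+r)^2
    = 20897.85648 + 22864.94269 + 720592.13320 = 764354.93236

764354.93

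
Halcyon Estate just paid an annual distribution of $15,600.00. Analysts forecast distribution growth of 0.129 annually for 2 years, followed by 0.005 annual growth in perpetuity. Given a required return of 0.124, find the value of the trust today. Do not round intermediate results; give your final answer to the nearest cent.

$164331.13

D_1 = 17612.40000
D_2 = 19884.39960
Terminal value at year 2: TV = D_2×(1+g_2)/(r−g_2) = 19983.82160/0.119 = 167931.27393
P_0 = D_1/(1+r)^1 + D_2/(1+r)^2 + TV/(1+r)^2
    = 15669.39502 + 15739.09873 + 132922.64055 = 164331.13430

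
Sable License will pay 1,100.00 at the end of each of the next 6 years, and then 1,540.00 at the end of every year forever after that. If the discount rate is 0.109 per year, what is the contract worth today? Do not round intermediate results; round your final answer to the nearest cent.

12261.63

PV of 6-year annuity: 1,100.00 × [1 − (1+0.109)^−6] / 0.109 = 4667.02832
Perpetuity value at year 6: 1,540.00 / 0.109 = 14128.44037
PV of perpetuity: 14128.44037 / (1+0.109)^6 = 7594.60072
Total PV = 4667.02832 + 7594.60072 = 12261.62904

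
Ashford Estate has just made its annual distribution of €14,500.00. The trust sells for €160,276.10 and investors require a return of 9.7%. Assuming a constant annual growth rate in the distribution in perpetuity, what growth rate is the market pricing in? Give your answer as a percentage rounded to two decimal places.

0.60%

P = D₀(1+g)/(r−g) ⇒ P(r−g) = D₀(1+g) ⇒ g(P+D₀) = P·r − D₀
g = (P·r − D₀)/(P + D₀) = (€160,276.10×0.097 − €14,500.00) / (€160,276.10 + €14,500.00) = 0.005989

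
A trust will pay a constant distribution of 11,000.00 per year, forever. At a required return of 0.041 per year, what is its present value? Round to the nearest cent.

Level perpetuity: PV = C / r = 11,000.00 / 0.041 = 268,292.68

268292.68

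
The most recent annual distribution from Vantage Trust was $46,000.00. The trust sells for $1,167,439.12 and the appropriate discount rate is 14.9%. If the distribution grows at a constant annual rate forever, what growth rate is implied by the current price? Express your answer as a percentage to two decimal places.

10.54%

P = D₀(1+g)/(r−g) ⇒ P(r−g) = D₀(1+g) ⇒ g(P+D₀) = P·r − D₀
g = (P·r − D₀)/(P + D₀) = ($1,167,439.12×0.149 − $46,000.00) / ($1,167,439.12 + $46,000.00) = 0.105443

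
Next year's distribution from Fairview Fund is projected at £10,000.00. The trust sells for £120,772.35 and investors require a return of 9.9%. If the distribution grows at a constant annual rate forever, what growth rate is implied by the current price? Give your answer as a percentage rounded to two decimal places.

P = D₁/(r−g) ⇒ g = r − D₁/P = 0.099 − £10,000.00/£120,772.35 = 0.016200

1.62%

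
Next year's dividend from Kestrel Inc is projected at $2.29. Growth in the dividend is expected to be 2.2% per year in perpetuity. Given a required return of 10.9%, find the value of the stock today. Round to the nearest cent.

$26.32

Growing perpetuity: P = D₁ / (r − g) = $2.2900 / (0.109 − 0.022) = $26.32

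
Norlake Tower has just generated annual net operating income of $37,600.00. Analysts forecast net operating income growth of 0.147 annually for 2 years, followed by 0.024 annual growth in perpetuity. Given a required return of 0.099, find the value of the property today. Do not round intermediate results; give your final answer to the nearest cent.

D_1 = 43127.20000
D_2 = 49466.89840
Terminal value at year 2: TV = D_2×(1+g_2)/(r−g_2) = 50654.10396/0.075 = 675388.05282
P_0 = D_1/(1+r)^1 + D_2/(1+r)^2 + TV/(1+r)^2
    = 39242.22020 + 40956.16612 + 559188.18814 = 639386.57446

$639386.57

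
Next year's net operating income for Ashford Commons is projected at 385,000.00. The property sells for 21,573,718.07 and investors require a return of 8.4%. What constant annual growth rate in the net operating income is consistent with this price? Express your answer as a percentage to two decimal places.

6.62%

P = D₁/(r−g) ⇒ g = r − D₁/P = 0.084 − 385,000.00/21,573,718.07 = 0.066154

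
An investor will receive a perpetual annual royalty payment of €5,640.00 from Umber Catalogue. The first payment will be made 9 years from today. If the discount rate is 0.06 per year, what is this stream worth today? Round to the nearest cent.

€58976.76

Value at end of year 8: C / r = €5,640.00 / 0.06 = €94,000.0000
Discount to today: PV = €94,000.0000 / (1 + 0.06)^8 = €94,000.0000 / 1.593848 = €58,976.76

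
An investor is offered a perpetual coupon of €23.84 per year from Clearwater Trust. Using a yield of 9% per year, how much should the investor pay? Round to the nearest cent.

Level perpetuity: PV = C / r = €23.84 / 0.09 = €264.89

€264.89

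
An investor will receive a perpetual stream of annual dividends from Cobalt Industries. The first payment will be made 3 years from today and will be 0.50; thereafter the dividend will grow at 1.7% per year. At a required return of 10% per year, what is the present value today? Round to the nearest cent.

4.98

Value at end of year 2: C₁ / (r − g) = 0.50 / (0.1 − 0.017) = 6.0241
Discount to today: PV = 6.0241 / (1 + 0.1)^2 = 6.0241 / 1.210000 = 4.98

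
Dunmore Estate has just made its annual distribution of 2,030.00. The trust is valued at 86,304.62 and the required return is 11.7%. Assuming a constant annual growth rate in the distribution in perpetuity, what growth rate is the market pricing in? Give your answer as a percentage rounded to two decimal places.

P = D₀(1+g)/(r−g) ⇒ P(r−g) = D₀(1+g) ⇒ g(P+D₀) = P·r − D₀
g = (P·r − D₀)/(P + D₀) = (86,304.62×0.117 − 2,030.00) / (86,304.62 + 2,030.00) = 0.091330

9.13%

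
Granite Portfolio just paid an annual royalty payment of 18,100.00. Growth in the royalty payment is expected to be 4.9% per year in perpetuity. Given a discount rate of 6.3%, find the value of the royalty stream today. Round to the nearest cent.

D₁ = D₀ × (1 + g) = 18,100.00 × 1.049 = 18,986.9000
Growing perpetuity: P = D₁ / (r − g) = 18,986.9000 / (0.063 − 0.049) = 1,356,207.14

1356207.14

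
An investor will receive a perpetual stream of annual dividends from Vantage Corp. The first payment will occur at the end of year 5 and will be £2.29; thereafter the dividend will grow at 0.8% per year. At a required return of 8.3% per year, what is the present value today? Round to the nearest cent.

Value at end of year 4: C₁ / (r − g) = £2.29 / (0.083 − 0.008) = £30.5333
Discount to today: PV = £30.5333 / (1 + 0.083)^4 = £30.5333 / 1.375669 = £22.20

£22.20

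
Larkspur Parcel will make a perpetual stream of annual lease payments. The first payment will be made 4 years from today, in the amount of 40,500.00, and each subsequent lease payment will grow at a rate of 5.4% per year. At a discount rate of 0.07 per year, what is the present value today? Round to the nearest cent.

2066254.00

Value at end of year 3: C₁ / (r − g) = 40,500.00 / (0.07 − 0.054) = 2,531,250.0000
Discount to today: PV = 2,531,250.0000 / (1 + 0.07)^3 = 2,531,250.0000 / 1.225043 = 2,066,254.00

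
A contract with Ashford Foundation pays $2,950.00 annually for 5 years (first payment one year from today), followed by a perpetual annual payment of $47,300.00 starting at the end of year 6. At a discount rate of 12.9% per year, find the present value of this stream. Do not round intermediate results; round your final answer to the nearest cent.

$210296.10

PV of 5-year annuity: $2,950.00 × [1 − (1+0.129)^−5] / 0.129 = 10401.19878
Perpetuity value at year 5: $47,300.00 / 0.129 = 366666.66667
PV of perpetuity: 366666.66667 / (1+0.129)^5 = 199894.90317
Total PV = 10401.19878 + 199894.90317 = 210296.10195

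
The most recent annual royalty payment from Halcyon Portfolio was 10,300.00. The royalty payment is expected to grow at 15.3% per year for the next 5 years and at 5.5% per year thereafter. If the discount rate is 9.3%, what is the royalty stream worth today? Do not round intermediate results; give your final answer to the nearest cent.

D_1 = 11875.90000
D_2 = 13692.91270
D_3 = 15787.92834
D_4 = 18203.48138
D_5 = 20988.61403
Terminal value at year 5: TV = D_5×(1+g_2)/(r−g_2) = 22142.98780/0.038 = 582710.20533
P_0 = D_1/(1+r)^1 + D_2/(1+r)^2 + D_3/(1+r)^3 + D_4/(1+r)^4 + D_5/(1+r)^5 + TV/(1+r)^5
    = 10865.41629 + 11461.87098 + 12091.06792 + 12754.80449 + 13454.97674 + 373552.64379 = 434180.78021

434180.78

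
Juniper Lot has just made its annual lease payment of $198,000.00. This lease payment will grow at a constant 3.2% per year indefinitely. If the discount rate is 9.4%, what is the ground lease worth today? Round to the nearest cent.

$3295741.94

D₁ = D₀ × (1 + g) = $198,000.00 × 1.032 = $204,336.0000
Growing perpetuity: P = D₁ / (r − g) = $204,336.0000 / (0.094 − 0.032) = $3,295,741.94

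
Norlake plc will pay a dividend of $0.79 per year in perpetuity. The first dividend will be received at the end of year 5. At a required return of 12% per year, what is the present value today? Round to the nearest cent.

$4.18

Value at end of year 4: C / r = $0.79 / 0.12 = $6.5833
Discount to today: PV = $6.5833 / (1 + 0.12)^4 = $6.5833 / 1.573519 = $4.18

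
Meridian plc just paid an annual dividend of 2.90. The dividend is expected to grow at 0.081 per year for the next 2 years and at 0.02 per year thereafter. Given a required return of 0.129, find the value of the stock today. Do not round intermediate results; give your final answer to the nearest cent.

30.31

D_1 = 3.13490
D_2 = 3.38883
Terminal value at year 2: TV = D_2×(1+g_2)/(r−g_2) = 3.45660/0.109 = 31.71196
P_0 = D_1/(1+r)^1 + D_2/(1+r)^2 + TV/(1+r)^2
    = 2.77671 + 2.65865 + 24.87913 = 30.31449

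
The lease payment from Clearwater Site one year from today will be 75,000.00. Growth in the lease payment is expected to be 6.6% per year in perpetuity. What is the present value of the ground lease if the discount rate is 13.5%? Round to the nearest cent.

1086956.52

Growing perpetuity: P = D₁ / (r − g) = 75,000.0000 / (0.135 − 0.066) = 1,086,956.52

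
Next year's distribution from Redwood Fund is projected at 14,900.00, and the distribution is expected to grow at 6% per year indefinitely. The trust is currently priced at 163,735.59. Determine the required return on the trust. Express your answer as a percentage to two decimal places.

P = D₁/(r − g) ⇒ r = D₁/P + g = 14,900.0000/163,735.59 + 0.06 = 0.091000 + 0.06 = 0.151000

15.10%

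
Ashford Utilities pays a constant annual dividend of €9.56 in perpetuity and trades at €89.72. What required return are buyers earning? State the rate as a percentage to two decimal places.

10.66%

P = C/r ⇒ r = C/P = €9.56/€89.72 = 0.106554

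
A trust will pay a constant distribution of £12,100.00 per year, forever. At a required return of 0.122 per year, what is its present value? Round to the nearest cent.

Level perpetuity: PV = C / r = £12,100.00 / 0.122 = £99,180.33

£99180.33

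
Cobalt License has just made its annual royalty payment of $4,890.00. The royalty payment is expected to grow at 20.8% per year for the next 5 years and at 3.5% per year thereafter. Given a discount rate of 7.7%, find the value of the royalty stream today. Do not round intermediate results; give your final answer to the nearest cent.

D_1 = 5907.12000
D_2 = 7135.80096
D_3 = 8620.04756
D_4 = 10413.01745
D_5 = 12578.92508
Terminal value at year 5: TV = D_5×(1+g_2)/(r−g_2) = 13019.18746/0.042 = 309980.65381
P_0 = D_1/(1+r)^1 + D_2/(1+r)^2 + D_3/(1+r)^3 + D_4/(1+r)^4 + D_5/(1+r)^5 + TV/(1+r)^5
    = 5484.79109 + 6151.92909 + 6900.21388 + 7739.51566 + 8680.90521 + 213922.30698 = 248879.66190

$248879.66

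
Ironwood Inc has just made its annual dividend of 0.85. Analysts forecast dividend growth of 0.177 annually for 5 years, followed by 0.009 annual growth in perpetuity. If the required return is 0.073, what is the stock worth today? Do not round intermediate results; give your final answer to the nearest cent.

26.94

D_1 = 1.00045
D_2 = 1.17753
D_3 = 1.38595
D_4 = 1.63127
D_5 = 1.92000
Terminal value at year 5: TV = D_5×(1+g_2)/(r−g_2) = 1.93728/0.064 = 30.27000
P_0 = D_1/(1+r)^1 + D_2/(1+r)^2 + D_3/(1+r)^3 + D_4/(1+r)^4 + D_5/(1+r)^5 + TV/(1+r)^5
    = 0.93239 + 1.02276 + 1.12189 + 1.23063 + 1.34990 + 21.28207 = 26.93963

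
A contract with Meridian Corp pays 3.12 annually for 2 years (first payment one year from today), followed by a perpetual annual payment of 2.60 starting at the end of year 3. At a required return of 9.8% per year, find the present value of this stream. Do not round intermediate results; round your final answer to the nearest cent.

27.44

PV of 2-year annuity: 3.12 × [1 − (1+0.098)^−2] / 0.098 = 5.42944
Perpetuity value at year 2: 2.60 / 0.098 = 26.53061
PV of perpetuity: 26.53061 / (1+0.098)^2 = 22.00608
Total PV = 5.42944 + 22.00608 = 27.43552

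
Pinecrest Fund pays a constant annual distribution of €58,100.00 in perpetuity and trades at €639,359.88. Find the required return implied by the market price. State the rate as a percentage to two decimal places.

9.09%

P = C/r ⇒ r = C/P = €58,100.00/€639,359.88 = 0.090872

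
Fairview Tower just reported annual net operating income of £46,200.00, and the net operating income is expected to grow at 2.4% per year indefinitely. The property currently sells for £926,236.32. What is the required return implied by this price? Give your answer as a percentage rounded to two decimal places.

7.51%

D₁ = £46,200.00 × 1.024 = £47,308.8000
P = D₁/(r − g) ⇒ r = D₁/P + g = £47,308.8000/£926,236.32 + 0.024 = 0.051076 + 0.024 = 0.075076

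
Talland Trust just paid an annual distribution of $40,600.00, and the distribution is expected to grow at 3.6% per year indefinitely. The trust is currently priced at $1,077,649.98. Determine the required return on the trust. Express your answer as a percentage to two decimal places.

D₁ = $40,600.00 × 1.036 = $42,061.6000
P = D₁/(r − g) ⇒ r = D₁/P + g = $42,061.6000/$1,077,649.98 + 0.036 = 0.039031 + 0.036 = 0.075031

7.50%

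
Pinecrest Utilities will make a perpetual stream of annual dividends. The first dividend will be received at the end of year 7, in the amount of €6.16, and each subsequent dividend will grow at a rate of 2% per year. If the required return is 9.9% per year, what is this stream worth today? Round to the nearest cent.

Value at end of year 6: C₁ / (r − g) = €6.16 / (0.099 − 0.02) = €77.9747
Discount to today: PV = €77.9747 / (1 + 0.099)^6 = €77.9747 / 1.761920 = €44.26

€44.26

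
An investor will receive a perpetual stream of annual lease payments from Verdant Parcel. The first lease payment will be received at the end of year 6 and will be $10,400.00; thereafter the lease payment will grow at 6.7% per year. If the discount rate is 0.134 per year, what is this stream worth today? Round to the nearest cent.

Value at end of year 5: C₁ / (r − g) = $10,400.00 / (0.134 − 0.067) = $155,223.8806
Discount to today: PV = $155,223.8806 / (1 + 0.134)^5 = $155,223.8806 / 1.875276 = $82,773.87

$82773.87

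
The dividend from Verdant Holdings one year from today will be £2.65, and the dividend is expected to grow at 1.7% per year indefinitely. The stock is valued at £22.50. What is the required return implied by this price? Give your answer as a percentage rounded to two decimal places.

13.48%

P = D₁/(r − g) ⇒ r = D₁/P + g = £2.6500/£22.50 + 0.017 = 0.117778 + 0.017 = 0.134778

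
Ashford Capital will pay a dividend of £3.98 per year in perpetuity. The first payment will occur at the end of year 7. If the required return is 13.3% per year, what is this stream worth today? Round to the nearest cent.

£14.15

Value at end of year 6: C / r = £3.98 / 0.133 = £29.9248
Discount to today: PV = £29.9248 / (1 + 0.133)^6 = £29.9248 / 2.115336 = £14.15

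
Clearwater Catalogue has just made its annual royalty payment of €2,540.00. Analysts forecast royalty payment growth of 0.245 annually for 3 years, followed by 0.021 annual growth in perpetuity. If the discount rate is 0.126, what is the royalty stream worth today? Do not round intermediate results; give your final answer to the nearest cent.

D_1 = 3162.30000
D_2 = 3937.06350
D_3 = 4901.64406
Terminal value at year 3: TV = D_3×(1+g_2)/(r−g_2) = 5004.57858/0.105 = 47662.65317
P_0 = D_1/(1+r)^1 + D_2/(1+r)^2 + D_3/(1+r)^3 + TV/(1+r)^3
    = 2808.43694 + 3105.24334 + 3433.41737 + 33385.89648 = 42732.99412

€42732.99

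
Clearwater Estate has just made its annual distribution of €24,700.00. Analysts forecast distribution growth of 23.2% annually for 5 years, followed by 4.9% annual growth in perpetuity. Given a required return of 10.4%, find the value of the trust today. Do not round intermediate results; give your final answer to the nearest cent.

D_1 = 30430.40000
D_2 = 37490.25280
D_3 = 46187.99145
D_4 = 56903.60547
D_5 = 70105.24193
Terminal value at year 5: TV = D_5×(1+g_2)/(r−g_2) = 73540.39879/0.055 = 1337098.15980
P_0 = D_1/(1+r)^1 + D_2/(1+r)^2 + D_3/(1+r)^3 + D_4/(1+r)^4 + D_5/(1+r)^5 + TV/(1+r)^5
    = 27563.76812 + 30759.56732 + 34325.89396 + 38305.70776 + 42746.94924 + 815300.90450 = 989002.79089

€989002.79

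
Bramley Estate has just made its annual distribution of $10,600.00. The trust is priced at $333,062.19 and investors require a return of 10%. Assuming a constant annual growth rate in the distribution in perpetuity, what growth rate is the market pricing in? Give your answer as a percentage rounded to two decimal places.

6.61%

P = D₀(1+g)/(r−g) ⇒ P(r−g) = D₀(1+g) ⇒ g(P+D₀) = P·r − D₀
g = (P·r − D₀)/(P + D₀) = ($333,062.19×0.1 − $10,600.00) / ($333,062.19 + $10,600.00) = 0.066071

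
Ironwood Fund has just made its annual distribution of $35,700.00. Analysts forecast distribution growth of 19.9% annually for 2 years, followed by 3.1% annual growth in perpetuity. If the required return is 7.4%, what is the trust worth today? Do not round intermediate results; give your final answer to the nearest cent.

D_1 = 42804.30000
D_2 = 51322.35570
Terminal value at year 2: TV = D_2×(1+g_2)/(r−g_2) = 52913.34873/0.043 = 1230542.99364
P_0 = D_1/(1+r)^1 + D_2/(1+r)^2 + TV/(1+r)^2
    = 39855.02793 + 44493.64850 + 1066812.82805 = 1151161.50448

$1151161.50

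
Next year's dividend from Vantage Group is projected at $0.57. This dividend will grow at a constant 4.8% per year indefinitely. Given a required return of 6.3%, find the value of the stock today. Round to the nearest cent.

Growing perpetuity: P = D₁ / (r − g) = $0.5700 / (0.063 − 0.048) = $38.00

$38.00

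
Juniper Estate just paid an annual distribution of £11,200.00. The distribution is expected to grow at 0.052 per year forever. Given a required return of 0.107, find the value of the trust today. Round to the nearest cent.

£214225.45

D₁ = D₀ × (1 + g) = £11,200.00 × 1.052 = £11,782.4000
Growing perpetuity: P = D₁ / (r − g) = £11,782.4000 / (0.107 − 0.052) = £214,225.45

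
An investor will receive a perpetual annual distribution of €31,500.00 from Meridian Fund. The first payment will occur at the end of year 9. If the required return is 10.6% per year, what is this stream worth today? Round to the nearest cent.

Value at end of year 8: C / r = €31,500.00 / 0.106 = €297,169.8113
Discount to today: PV = €297,169.8113 / (1 + 0.106)^8 = €297,169.8113 / 2.238933 = €132,728.34

€132728.34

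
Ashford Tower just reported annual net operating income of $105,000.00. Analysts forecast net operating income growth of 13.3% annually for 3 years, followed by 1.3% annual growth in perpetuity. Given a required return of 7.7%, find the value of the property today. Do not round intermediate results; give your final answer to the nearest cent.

D_1 = 118965.00000
D_2 = 134787.34500
D_3 = 152714.06189
Terminal value at year 3: TV = D_3×(1+g_2)/(r−g_2) = 154699.34469/0.064 = 2417177.26077
P_0 = D_1/(1+r)^1 + D_2/(1+r)^2 + D_3/(1+r)^3 + TV/(1+r)^3
    = 110459.61003 + 116203.09950 + 122245.22909 + 1934912.76674 = 2283820.70536

$2283820.71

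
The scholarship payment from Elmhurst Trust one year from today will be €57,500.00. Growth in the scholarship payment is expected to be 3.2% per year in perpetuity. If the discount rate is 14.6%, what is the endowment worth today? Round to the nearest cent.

Growing perpetuity: P = D₁ / (r − g) = €57,500.0000 / (0.146 − 0.032) = €504,385.96

€504385.96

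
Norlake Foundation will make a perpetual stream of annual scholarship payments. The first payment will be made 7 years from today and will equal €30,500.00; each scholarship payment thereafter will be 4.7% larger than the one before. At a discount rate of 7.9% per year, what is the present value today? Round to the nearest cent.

€603978.10

Value at end of year 6: C₁ / (r − g) = €30,500.00 / (0.079 − 0.047) = €953,125.0000
Discount to today: PV = €953,125.0000 / (1 + 0.079)^6 = €953,125.0000 / 1.578079 = €603,978.10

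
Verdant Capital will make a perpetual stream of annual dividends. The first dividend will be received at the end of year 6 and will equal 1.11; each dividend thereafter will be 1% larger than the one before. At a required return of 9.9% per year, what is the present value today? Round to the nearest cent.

7.78

Value at end of year 5: C₁ / (r − g) = 1.11 / (0.099 − 0.01) = 12.4719
Discount to today: PV = 12.4719 / (1 + 0.099)^5 = 12.4719 / 1.603203 = 7.78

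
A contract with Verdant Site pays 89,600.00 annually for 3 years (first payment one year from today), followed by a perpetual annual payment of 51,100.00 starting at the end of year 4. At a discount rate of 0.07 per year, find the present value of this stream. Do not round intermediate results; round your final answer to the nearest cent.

831036.17

PV of 3-year annuity: 89,600.00 × [1 − (1+0.07)^−3] / 0.07 = 235138.71758
Perpetuity value at year 3: 51,100.00 / 0.07 = 730000.00000
PV of perpetuity: 730000.00000 / (1+0.07)^3 = 595897.45013
Total PV = 235138.71758 + 595897.45013 = 831036.16771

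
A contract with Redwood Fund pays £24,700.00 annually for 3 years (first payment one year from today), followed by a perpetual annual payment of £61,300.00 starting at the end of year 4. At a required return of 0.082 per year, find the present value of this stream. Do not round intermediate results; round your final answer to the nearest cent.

PV of 3-year annuity: £24,700.00 × [1 − (1+0.082)^−3] / 0.082 = 63425.27882
Perpetuity value at year 3: £61,300.00 / 0.082 = 747560.97561
PV of perpetuity: 747560.97561 / (1+0.082)^3 = 590153.29984
Total PV = 63425.27882 + 590153.29984 = 653578.57866

£653578.58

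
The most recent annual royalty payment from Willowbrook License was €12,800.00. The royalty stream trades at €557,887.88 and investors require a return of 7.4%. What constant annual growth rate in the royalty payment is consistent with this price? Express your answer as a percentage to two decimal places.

4.99%

P = D₀(1+g)/(r−g) ⇒ P(r−g) = D₀(1+g) ⇒ g(P+D₀) = P·r − D₀
g = (P·r − D₀)/(P + D₀) = (€557,887.88×0.074 − €12,800.00) / (€557,887.88 + €12,800.00) = 0.049911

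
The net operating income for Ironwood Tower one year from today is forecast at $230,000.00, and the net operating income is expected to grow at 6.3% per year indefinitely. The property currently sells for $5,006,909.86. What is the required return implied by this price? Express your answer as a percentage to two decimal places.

10.89%

P = D₁/(r − g) ⇒ r = D₁/P + g = $230,000.0000/$5,006,909.86 + 0.063 = 0.045937 + 0.063 = 0.108937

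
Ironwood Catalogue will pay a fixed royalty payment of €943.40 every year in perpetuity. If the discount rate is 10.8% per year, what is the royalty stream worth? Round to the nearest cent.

€8735.19

Level perpetuity: PV = C / r = €943.40 / 0.108 = €8,735.19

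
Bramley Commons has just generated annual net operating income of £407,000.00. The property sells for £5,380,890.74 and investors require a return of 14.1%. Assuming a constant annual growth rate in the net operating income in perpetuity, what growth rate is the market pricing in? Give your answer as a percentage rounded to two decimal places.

6.08%

P = D₀(1+g)/(r−g) ⇒ P(r−g) = D₀(1+g) ⇒ g(P+D₀) = P·r − D₀
g = (P·r − D₀)/(P + D₀) = (£5,380,890.74×0.141 − £407,000.00) / (£5,380,890.74 + £407,000.00) = 0.060766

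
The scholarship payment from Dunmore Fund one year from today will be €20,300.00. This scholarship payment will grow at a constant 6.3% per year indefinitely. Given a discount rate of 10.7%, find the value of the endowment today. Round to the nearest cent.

Growing perpetuity: P = D₁ / (r − g) = €20,300.0000 / (0.107 − 0.063) = €461,363.64

€461363.64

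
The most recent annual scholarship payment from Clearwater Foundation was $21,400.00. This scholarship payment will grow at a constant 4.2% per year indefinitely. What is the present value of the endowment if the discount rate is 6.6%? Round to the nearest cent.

D₁ = D₀ × (1 + g) = $21,400.00 × 1.042 = $22,298.8000
Growing perpetuity: P = D₁ / (r − g) = $22,298.8000 / (0.066 − 0.042) = $929,116.67

$929116.67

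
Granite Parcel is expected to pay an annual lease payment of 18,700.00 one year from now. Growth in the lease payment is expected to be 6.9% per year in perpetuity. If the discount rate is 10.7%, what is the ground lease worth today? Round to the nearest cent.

492105.26

Growing perpetuity: P = D₁ / (r − g) = 18,700.0000 / (0.107 − 0.069) = 492,105.26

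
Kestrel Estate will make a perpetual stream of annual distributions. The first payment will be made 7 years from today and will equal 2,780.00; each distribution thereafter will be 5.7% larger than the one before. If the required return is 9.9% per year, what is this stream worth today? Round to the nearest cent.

Value at end of year 6: C₁ / (r − g) = 2,780.00 / (0.099 − 0.057) = 66,190.4762
Discount to today: PV = 66,190.4762 / (1 + 0.099)^6 = 66,190.4762 / 1.761920 = 37,567.25

37567.25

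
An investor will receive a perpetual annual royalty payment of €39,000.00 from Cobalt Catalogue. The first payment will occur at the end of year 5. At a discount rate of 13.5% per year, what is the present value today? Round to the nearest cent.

Value at end of year 4: C / r = €39,000.00 / 0.135 = €288,888.8889
Discount to today: PV = €288,888.8889 / (1 + 0.135)^4 = €288,888.8889 / 1.659524 = €174,079.40

€174079.40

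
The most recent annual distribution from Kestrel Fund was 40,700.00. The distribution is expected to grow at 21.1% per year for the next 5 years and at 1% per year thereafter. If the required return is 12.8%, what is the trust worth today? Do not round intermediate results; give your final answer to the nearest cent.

D_1 = 49287.70000
D_2 = 59687.40470
D_3 = 72281.44709
D_4 = 87532.83243
D_5 = 106002.26007
Terminal value at year 5: TV = D_5×(1+g_2)/(r−g_2) = 107062.28267/0.118 = 907307.48026
P_0 = D_1/(1+r)^1 + D_2/(1+r)^2 + D_3/(1+r)^3 + D_4/(1+r)^4 + D_5/(1+r)^5 + TV/(1+r)^5
    = 43694.76950 + 46909.89882 + 50361.60237 + 54067.28765 + 58045.64303 + 496831.35139 = 749910.55276

749910.55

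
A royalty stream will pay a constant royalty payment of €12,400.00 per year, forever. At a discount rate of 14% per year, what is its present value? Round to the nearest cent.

€88571.43

Level perpetuity: PV = C / r = €12,400.00 / 0.14 = €88,571.43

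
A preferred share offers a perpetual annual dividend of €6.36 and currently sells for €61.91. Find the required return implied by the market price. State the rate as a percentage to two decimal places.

10.27%

P = C/r ⇒ r = C/P = €6.36/€61.91 = 0.102730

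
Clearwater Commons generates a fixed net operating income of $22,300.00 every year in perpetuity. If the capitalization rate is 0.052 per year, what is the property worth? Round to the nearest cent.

$428846.15

Level perpetuity: PV = C / r = $22,300.00 / 0.052 = $428,846.15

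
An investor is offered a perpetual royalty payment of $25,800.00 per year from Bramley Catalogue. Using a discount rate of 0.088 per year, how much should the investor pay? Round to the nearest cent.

Level perpetuity: PV = C / r = $25,800.00 / 0.088 = $293,181.82

$293181.82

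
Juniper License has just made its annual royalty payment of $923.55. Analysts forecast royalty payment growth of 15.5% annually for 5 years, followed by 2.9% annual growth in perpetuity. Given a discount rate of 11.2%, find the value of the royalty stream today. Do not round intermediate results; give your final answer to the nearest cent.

D_1 = 1066.70025
D_2 = 1232.03879
D_3 = 1423.00480
D_4 = 1643.57055
D_5 = 1898.32398
Terminal value at year 5: TV = D_5×(1+g_2)/(r−g_2) = 1953.37538/0.083 = 23534.64307
P_0 = D_1/(1+r)^1 + D_2/(1+r)^2 + D_3/(1+r)^3 + D_4/(1+r)^4 + D_5/(1+r)^5 + TV/(1+r)^5
    = 959.26281 + 996.35661 + 1034.88479 + 1074.90282 + 1116.46830 + 13841.51667 = 19023.39200

$19023.39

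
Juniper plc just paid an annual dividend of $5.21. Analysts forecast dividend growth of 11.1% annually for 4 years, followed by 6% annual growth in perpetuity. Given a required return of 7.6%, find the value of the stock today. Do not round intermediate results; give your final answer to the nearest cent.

D_1 = 5.78831
D_2 = 6.43081
D_3 = 7.14463
D_4 = 7.93769
Terminal value at year 4: TV = D_4×(1+g_2)/(r−g_2) = 8.41395/0.016 = 525.87175
P_0 = D_1/(1+r)^1 + D_2/(1+r)^2 + D_3/(1+r)^3 + D_4/(1+r)^4 + TV/(1+r)^4
    = 5.37947 + 5.55445 + 5.73513 + 5.92168 + 392.31124 = 414.90197

$414.90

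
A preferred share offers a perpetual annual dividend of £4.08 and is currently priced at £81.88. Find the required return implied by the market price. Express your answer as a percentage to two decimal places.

4.98%

P = C/r ⇒ r = C/P = £4.08/£81.88 = 0.049829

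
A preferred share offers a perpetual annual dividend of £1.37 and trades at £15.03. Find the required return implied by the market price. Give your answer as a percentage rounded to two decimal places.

9.12%

P = C/r ⇒ r = C/P = £1.37/£15.03 = 0.091151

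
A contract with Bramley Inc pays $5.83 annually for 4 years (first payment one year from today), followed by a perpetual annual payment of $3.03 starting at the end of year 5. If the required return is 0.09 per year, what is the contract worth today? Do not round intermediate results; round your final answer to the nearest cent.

PV of 4-year annuity: $5.83 × [1 − (1+0.09)^−4] / 0.09 = 18.88757
Perpetuity value at year 4: $3.03 / 0.09 = 33.66667
PV of perpetuity: 33.66667 / (1+0.09)^4 = 23.85032
Total PV = 18.88757 + 23.85032 = 42.73788

$42.74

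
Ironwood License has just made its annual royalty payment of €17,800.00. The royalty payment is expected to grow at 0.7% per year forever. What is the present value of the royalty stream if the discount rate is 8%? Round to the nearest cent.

D₁ = D₀ × (1 + g) = €17,800.00 × 1.007 = €17,924.6000
Growing perpetuity: P = D₁ / (r − g) = €17,924.6000 / (0.08 − 0.007) = €245,542.47

€245542.47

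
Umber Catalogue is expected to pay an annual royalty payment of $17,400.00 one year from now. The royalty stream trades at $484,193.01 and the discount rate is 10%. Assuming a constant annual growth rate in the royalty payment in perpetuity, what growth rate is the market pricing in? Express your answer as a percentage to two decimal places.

6.41%

P = D₁/(r−g) ⇒ g = r − D₁/P = 0.1 − $17,400.00/$484,193.01 = 0.064064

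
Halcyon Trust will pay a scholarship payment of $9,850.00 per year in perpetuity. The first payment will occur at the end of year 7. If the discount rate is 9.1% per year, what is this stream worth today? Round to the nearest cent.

$64186.89

Value at end of year 6: C / r = $9,850.00 / 0.091 = $108,241.7582
Discount to today: PV = $108,241.7582 / (1 + 0.091)^6 = $108,241.7582 / 1.686353 = $64,186.89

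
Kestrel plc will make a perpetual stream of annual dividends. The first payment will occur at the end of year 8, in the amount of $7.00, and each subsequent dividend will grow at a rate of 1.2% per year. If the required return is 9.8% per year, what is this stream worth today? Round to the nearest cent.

$42.30

Value at end of year 7: C₁ / (r − g) = $7.00 / (0.098 − 0.012) = $81.3953
Discount to today: PV = $81.3953 / (1 + 0.098)^7 = $81.3953 / 1.924050 = $42.30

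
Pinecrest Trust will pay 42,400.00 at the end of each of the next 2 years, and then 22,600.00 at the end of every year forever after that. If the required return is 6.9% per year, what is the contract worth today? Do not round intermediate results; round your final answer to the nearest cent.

PV of 2-year annuity: 42,400.00 × [1 − (1+0.069)^−2] / 0.069 = 76766.35797
Perpetuity value at year 2: 22,600.00 / 0.069 = 327536.23188
PV of perpetuity: 327536.23188 / (1+0.069)^2 = 286618.31466
Total PV = 76766.35797 + 286618.31466 = 363384.67263

363384.67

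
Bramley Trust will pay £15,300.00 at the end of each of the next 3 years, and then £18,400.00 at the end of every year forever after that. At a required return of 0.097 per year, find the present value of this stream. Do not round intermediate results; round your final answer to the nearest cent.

PV of 3-year annuity: £15,300.00 × [1 − (1+0.097)^−3] / 0.097 = 38250.69327
Perpetuity value at year 3: £18,400.00 / 0.097 = 189690.72165
PV of perpetuity: 189690.72165 / (1+0.097)^3 = 143689.88792
Total PV = 38250.69327 + 143689.88792 = 181940.58118

£181940.58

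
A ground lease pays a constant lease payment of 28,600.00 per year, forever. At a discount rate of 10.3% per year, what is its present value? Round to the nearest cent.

277669.90

Level perpetuity: PV = C / r = 28,600.00 / 0.103 = 277,669.90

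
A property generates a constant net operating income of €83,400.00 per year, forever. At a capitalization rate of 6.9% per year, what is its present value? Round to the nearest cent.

€1208695.65

Level perpetuity: PV = C / r = €83,400.00 / 0.069 = €1,208,695.65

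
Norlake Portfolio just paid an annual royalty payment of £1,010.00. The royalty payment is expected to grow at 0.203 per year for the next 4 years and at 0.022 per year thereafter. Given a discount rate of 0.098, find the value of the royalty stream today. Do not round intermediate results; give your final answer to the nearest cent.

D_1 = 1215.03000
D_2 = 1461.68109
D_3 = 1758.40235
D_4 = 2115.35803
Terminal value at year 4: TV = D_4×(1+g_2)/(r−g_2) = 2161.89591/0.076 = 28445.99875
P_0 = D_1/(1+r)^1 + D_2/(1+r)^2 + D_3/(1+r)^3 + D_4/(1+r)^4 + TV/(1+r)^4
    = 1106.58470 + 1212.40564 + 1328.34607 + 1455.37370 + 19570.94634 = 24673.65645

£24673.66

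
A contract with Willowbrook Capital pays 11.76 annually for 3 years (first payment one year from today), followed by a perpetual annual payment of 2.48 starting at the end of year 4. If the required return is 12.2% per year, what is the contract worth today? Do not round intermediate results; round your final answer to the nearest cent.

42.54

PV of 3-year annuity: 11.76 × [1 − (1+0.122)^−3] / 0.122 = 28.14874
Perpetuity value at year 3: 2.48 / 0.122 = 20.32787
PV of perpetuity: 20.32787 / (1+0.122)^3 = 14.39174
Total PV = 28.14874 + 14.39174 = 42.54048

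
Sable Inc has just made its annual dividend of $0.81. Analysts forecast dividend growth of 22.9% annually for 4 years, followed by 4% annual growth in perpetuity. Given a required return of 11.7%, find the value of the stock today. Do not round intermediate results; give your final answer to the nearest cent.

D_1 = 0.99549
D_2 = 1.22346
D_3 = 1.50363
D_4 = 1.84796
Terminal value at year 4: TV = D_4×(1+g_2)/(r−g_2) = 1.92188/0.077 = 24.95946
P_0 = D_1/(1+r)^1 + D_2/(1+r)^2 + D_3/(1+r)^3 + D_4/(1+r)^4 + TV/(1+r)^4
    = 0.89122 + 0.98058 + 1.07890 + 1.18708 + 16.03328 = 20.17106

$20.17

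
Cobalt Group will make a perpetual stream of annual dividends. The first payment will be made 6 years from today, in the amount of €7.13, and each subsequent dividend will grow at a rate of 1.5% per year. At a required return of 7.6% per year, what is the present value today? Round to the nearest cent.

€81.04

Value at end of year 5: C₁ / (r − g) = €7.13 / (0.076 − 0.015) = €116.8852
Discount to today: PV = €116.8852 / (1 + 0.076)^5 = €116.8852 / 1.442319 = €81.04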